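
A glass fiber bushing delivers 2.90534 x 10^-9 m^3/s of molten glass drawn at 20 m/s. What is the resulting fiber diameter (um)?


Cross-sectional area from continuity:
  A = Q / v = 2.90534 x 10^-9 / 20 = 1.45267 x 10^-10 m^2
Diameter from circular cross-section:
  d = sqrt(4A / pi) * 10^6 (m -> um)
  d = sqrt(4 * 1.45267 x 10^-10 / pi) * 10^6 = 13.6 um

13.6 um


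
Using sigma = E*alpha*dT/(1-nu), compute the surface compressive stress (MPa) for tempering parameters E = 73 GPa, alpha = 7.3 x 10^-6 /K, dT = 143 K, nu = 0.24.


Tempering stress: sigma = E * alpha * dT / (1 - nu)
  E (MPa) = 73 * 1000 = 73000
  Numerator = 73000 * (7.3 x 10^-6) * 143 = 76.2047
  Denominator = 1 - 0.24 = 0.76
  sigma = 76.2047 / 0.76 = 100.3 MPa

100.3 MPa


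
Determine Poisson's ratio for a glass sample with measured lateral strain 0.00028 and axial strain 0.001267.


Poisson's ratio: nu = lateral strain / axial strain
  nu = 0.00028 / 0.001267 = 0.221

0.221


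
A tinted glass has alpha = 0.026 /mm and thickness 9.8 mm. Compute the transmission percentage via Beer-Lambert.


Beer-Lambert law: T = exp(-alpha * thickness)
  exponent = -0.026 * 9.8 = -0.2548
  T = exp(-0.2548) = 0.7751
  Percentage = 0.7751 * 100 = 77.51%

77.51%


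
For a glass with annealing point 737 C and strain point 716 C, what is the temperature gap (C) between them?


Gap = T_anneal - T_strain:
  gap = 737 - 716 = 21 C

21 C


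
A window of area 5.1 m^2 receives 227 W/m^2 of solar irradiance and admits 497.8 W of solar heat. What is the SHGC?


Rearrange Q = Area * SHGC * Irradiance:
  SHGC = Q / (Area * Irradiance)
  SHGC = 497.8 / (5.1 * 227) = 0.43

0.43


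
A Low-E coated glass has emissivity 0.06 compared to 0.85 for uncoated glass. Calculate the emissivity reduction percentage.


Percentage reduction = (1 - coated/uncoated) * 100
  Ratio = 0.06 / 0.85 = 0.0706
  Reduction = (1 - 0.0706) * 100 = 92.9%

92.9%


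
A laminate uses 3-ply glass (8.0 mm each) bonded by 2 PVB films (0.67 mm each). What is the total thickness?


Total thickness = glass contribution + PVB contribution
  Glass: 3 * 8.0 = 24.0 mm
  PVB: 2 * 0.67 = 1.34 mm
  Total = 24.0 + 1.34 = 25.34 mm

25.34 mm


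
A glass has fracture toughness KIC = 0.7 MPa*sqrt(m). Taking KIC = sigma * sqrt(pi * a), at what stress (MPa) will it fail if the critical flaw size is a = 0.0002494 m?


Rearrange KIC = sigma * sqrt(pi * a):
  sigma = KIC / sqrt(pi * a)
  sqrt(pi * 0.0002494) = 0.027991
  sigma = 0.7 / 0.027991 = 25.01 MPa

25.01 MPa


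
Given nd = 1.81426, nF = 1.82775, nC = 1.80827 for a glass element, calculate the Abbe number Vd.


Abbe number formula: Vd = (nd - 1) / (nF - nC)
  nd - 1 = 1.81426 - 1 = 0.81426
  nF - nC = 1.82775 - 1.80827 = 0.01948
  Vd = 0.81426 / 0.01948 = 41.8

41.8


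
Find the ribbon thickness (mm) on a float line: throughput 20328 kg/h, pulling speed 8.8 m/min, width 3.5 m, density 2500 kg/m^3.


Ribbon cross-section from mass balance:
  Volume rate = throughput / density = 20328 / 2500 = 8.1312 m^3/h
  thickness = volume rate / (speed * 60 * width), i.e.
  thickness = throughput / (60 * speed * width * density) * 1000
  thickness = 20328 / (60 * 8.8 * 3.5 * 2500) * 1000 = 4.4 mm

4.4 mm


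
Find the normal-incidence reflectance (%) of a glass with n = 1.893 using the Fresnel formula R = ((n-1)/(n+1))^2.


Fresnel reflectance at normal incidence:
  R = ((n - 1)/(n + 1))^2
  (n - 1)/(n + 1) = (1.893 - 1)/(1.893 + 1) = 0.308676
  R = 0.308676^2 = 0.0952809
  R(%) = 0.0952809 * 100 = 9.528%

9.528%


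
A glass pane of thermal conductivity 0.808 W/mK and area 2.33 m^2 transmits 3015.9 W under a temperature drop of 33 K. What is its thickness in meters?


Fourier's law: t = k * A * dT / Q
  t = 0.808 * 2.33 * 33 / 3015.9
  t = 62.12712 / 3015.9 = 0.0206 m

0.0206 m


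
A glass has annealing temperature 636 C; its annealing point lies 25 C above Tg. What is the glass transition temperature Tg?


Rearrange T_anneal = Tg + offset for Tg:
  Tg = T_anneal - offset = 636 - 25 = 611 C

611 C


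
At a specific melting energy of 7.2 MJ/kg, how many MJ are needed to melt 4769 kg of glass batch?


Total energy = mass * specific energy
  E = 4769 * 7.2 = 34336.8 MJ

34336.8 MJ


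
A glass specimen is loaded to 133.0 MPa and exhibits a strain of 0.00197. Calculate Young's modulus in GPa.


Young's modulus: E = stress / strain
  E = 133.0 MPa / 0.00197 = 67512.69 MPa
Convert to GPa: 67512.69 / 1000 = 67.51 GPa

67.51 GPa


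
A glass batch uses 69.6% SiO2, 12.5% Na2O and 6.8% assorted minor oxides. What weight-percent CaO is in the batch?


Pieces sum to 100%:
  CaO = 100 - (SiO2 + Na2O + others)
  CaO = 100 - (69.6 + 12.5 + 6.8) = 11.1%

11.1%


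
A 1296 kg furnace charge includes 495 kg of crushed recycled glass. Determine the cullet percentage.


Cullet ratio = (cullet mass / total batch mass) * 100
  Ratio = 495 / 1296 * 100 = 38.19%

38.19%


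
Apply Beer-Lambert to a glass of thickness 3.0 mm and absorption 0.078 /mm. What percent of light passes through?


Beer-Lambert law: T = exp(-alpha * thickness)
  exponent = -0.078 * 3.0 = -0.234
  T = exp(-0.234) = 0.7914
  Percentage = 0.7914 * 100 = 79.14%

79.14%


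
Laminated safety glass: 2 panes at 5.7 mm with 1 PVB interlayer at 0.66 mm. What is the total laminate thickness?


Total thickness = glass contribution + PVB contribution
  Glass: 2 * 5.7 = 11.4 mm
  PVB: 1 * 0.66 = 0.66 mm
  Total = 11.4 + 0.66 = 12.06 mm

12.06 mm


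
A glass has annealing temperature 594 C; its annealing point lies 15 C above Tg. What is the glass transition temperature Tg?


Rearrange T_anneal = Tg + offset for Tg:
  Tg = T_anneal - offset = 594 - 15 = 579 C

579 C


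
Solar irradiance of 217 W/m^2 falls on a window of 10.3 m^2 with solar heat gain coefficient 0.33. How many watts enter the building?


Solar heat gain: Q = Area * SHGC * Irradiance
  Q = 10.3 * 0.33 * 217 = 737.6 W

737.6 W


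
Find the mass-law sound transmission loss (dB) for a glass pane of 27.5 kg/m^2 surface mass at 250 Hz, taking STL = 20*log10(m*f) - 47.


Mass law: STL = 20 * log10(m * f) - 47
  m * f = 27.5 * 250 = 6875
  log10(6875) = 3.83727
  STL = 20 * 3.83727 - 47 = 76.7454 - 47 = 29.7 dB

29.7 dB


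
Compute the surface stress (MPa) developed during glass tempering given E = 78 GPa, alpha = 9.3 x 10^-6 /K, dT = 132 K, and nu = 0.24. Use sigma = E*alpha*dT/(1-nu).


Tempering stress: sigma = E * alpha * dT / (1 - nu)
  E (MPa) = 78 * 1000 = 78000
  Numerator = 78000 * (9.3 x 10^-6) * 132 = 95.7528
  Denominator = 1 - 0.24 = 0.76
  sigma = 95.7528 / 0.76 = 126.0 MPa

126.0 MPa


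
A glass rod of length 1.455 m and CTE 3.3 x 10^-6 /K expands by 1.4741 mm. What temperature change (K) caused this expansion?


Rearrange dL = alpha * L0 * dT for dT:
  dT = dL / (alpha * L0)
  dL (m) = 1.4741 / 1000 = 0.0014741
  dT = 0.0014741 / ((3.3 x 10^-6) * 1.455) = 307.0 K

307.0 K


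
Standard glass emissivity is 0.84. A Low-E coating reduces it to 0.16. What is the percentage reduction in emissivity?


Percentage reduction = (1 - coated/uncoated) * 100
  Ratio = 0.16 / 0.84 = 0.1905
  Reduction = (1 - 0.1905) * 100 = 81.0%

81.0%


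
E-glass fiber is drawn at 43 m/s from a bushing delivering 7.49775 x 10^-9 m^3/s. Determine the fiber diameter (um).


Cross-sectional area from continuity:
  A = Q / v = 7.49775 x 10^-9 / 43 = 1.743663 x 10^-10 m^2
Diameter from circular cross-section:
  d = sqrt(4A / pi) * 10^6 (m -> um)
  d = sqrt(4 * 1.743663 x 10^-10 / pi) * 10^6 = 14.9 um

14.9 um


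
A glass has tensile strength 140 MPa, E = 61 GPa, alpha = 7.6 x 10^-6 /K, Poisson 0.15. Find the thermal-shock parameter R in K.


Thermal shock resistance: R = sigma * (1 - nu) / (E * alpha)
  Numerator = 140 * (1 - 0.15) = 119.0
  Denominator = 61 * 1000 * (7.6 x 10^-6) = 0.4636
  R = 119.0 / 0.4636 = 256.7 K

256.7 K


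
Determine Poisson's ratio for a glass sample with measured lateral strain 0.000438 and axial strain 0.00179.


Poisson's ratio: nu = lateral strain / axial strain
  nu = 0.000438 / 0.00179 = 0.2447

0.2447


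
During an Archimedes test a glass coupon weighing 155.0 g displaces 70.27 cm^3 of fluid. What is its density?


Use the definition of density:
  rho = mass / volume
  rho = 155.0 / 70.27 = 2.206 g/cm^3

2.206 g/cm^3


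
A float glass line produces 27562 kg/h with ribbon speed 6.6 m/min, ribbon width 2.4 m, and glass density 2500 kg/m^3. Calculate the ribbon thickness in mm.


Ribbon cross-section from mass balance:
  Volume rate = throughput / density = 27562 / 2500 = 11.0248 m^3/h
  thickness = volume rate / (speed * 60 * width), i.e.
  thickness = throughput / (60 * speed * width * density) * 1000
  thickness = 27562 / (60 * 6.6 * 2.4 * 2500) * 1000 = 11.6 mm

11.6 mm


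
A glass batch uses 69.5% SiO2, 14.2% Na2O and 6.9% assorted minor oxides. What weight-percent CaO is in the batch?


Pieces sum to 100%:
  CaO = 100 - (SiO2 + Na2O + others)
  CaO = 100 - (69.5 + 14.2 + 6.9) = 9.4%

9.4%


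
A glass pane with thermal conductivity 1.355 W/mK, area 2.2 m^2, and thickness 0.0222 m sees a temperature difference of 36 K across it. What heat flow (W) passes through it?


Fourier's law: Q = k * A * dT / t
  Q = 1.355 * 2.2 * 36 / 0.0222
  Q = 107.316 / 0.0222 = 4834.1 W

4834.1 W


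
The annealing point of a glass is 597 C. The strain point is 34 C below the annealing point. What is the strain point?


Strain point = annealing point - difference:
  T_strain = 597 - 34 = 563 C

563 C


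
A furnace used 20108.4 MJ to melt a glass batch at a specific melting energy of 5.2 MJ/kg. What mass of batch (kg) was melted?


Rearrange E = m * s for m:
  m = E / s
  m = 20108.4 / 5.2 = 3867.0 kg

3867.0 kg


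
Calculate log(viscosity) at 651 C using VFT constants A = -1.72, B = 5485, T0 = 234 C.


VFT equation: log(eta) = A + B / (T - T0)
  T - T0 = 651 - 234 = 417
  B / (T - T0) = 5485 / 417 = 13.153
  log(eta) = -1.72 + 13.153 = 11.433

11.433


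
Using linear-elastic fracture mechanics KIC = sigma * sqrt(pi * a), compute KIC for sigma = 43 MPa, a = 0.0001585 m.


Fracture toughness: KIC = sigma * sqrt(pi * a)
  pi * a = pi * 0.0001585 = 0.000497942
  sqrt(pi * a) = 0.022315
  KIC = 43 * 0.022315 = 0.96 MPa*sqrt(m)

0.96 MPa*sqrt(m)


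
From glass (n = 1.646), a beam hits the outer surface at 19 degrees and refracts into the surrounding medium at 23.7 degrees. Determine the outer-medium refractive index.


Apply Snell's law: n1 * sin(theta1) = n2 * sin(theta2)
  n2 = n1 * sin(theta1) / sin(theta2)
  sin(19) = 0.325568
  sin(23.7) = 0.401948
  n2 = 1.646 * 0.325568 / 0.401948 = 1.3332

1.3332


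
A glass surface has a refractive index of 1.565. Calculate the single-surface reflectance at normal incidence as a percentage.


Fresnel reflectance at normal incidence:
  R = ((n - 1)/(n + 1))^2
  (n - 1)/(n + 1) = (1.565 - 1)/(1.565 + 1) = 0.220273
  R = 0.220273^2 = 0.0485202
  R(%) = 0.0485202 * 100 = 4.852%

4.852%


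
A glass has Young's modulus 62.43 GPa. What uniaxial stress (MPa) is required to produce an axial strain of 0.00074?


Rearrange E = sigma / epsilon:
  sigma = E * epsilon
  E (MPa) = 62.43 * 1000 = 62430
  sigma = 62430 * 0.00074 = 46.2 MPa

46.2 MPa


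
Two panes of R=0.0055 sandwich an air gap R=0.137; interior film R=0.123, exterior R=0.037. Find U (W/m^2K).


Total thermal resistance (series):
  R_total = R_in + R_glass + R_air + R_glass + R_out
  R_total = 0.123 + 0.0055 + 0.137 + 0.0055 + 0.037 = 0.308 m^2K/W
U-value = 1 / R_total = 1 / 0.308 = 3.247 W/m^2K

3.247 W/m^2K


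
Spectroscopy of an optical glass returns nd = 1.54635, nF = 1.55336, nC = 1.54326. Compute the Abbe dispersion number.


Abbe number formula: Vd = (nd - 1) / (nF - nC)
  nd - 1 = 1.54635 - 1 = 0.54635
  nF - nC = 1.55336 - 1.54326 = 0.0101
  Vd = 0.54635 / 0.0101 = 54.09

54.09


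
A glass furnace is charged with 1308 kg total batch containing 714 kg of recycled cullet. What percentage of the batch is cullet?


Cullet ratio = (cullet mass / total batch mass) * 100
  Ratio = 714 / 1308 * 100 = 54.59%

54.59%


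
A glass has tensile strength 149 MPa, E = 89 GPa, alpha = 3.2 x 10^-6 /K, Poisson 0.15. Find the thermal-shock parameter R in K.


Thermal shock resistance: R = sigma * (1 - nu) / (E * alpha)
  Numerator = 149 * (1 - 0.15) = 126.65
  Denominator = 89 * 1000 * (3.2 x 10^-6) = 0.2848
  R = 126.65 / 0.2848 = 444.7 K

444.7 K


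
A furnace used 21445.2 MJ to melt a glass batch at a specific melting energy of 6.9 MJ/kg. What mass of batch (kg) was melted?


Rearrange E = m * s for m:
  m = E / s
  m = 21445.2 / 6.9 = 3108.0 kg

3108.0 kg


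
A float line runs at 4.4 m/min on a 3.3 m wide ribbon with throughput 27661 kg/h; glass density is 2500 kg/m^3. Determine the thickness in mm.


Ribbon cross-section from mass balance:
  Volume rate = throughput / density = 27661 / 2500 = 11.0644 m^3/h
  thickness = volume rate / (speed * 60 * width), i.e.
  thickness = throughput / (60 * speed * width * density) * 1000
  thickness = 27661 / (60 * 4.4 * 3.3 * 2500) * 1000 = 12.7 mm

12.7 mm


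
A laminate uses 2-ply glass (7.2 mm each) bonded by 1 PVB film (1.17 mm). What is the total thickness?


Total thickness = glass contribution + PVB contribution
  Glass: 2 * 7.2 = 14.4 mm
  PVB: 1 * 1.17 = 1.17 mm
  Total = 14.4 + 1.17 = 15.57 mm

15.57 mm


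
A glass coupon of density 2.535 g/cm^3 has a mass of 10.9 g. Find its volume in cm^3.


Rearrange rho = m / V:
  V = m / rho
  V = 10.9 / 2.535 = 4.3 cm^3

4.3 cm^3


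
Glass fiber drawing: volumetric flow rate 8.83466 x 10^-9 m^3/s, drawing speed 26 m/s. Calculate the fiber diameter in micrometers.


Cross-sectional area from continuity:
  A = Q / v = 8.83466 x 10^-9 / 26 = 3.397946 x 10^-10 m^2
Diameter from circular cross-section:
  d = sqrt(4A / pi) * 10^6 (m -> um)
  d = sqrt(4 * 3.397946 x 10^-10 / pi) * 10^6 = 20.8 um

20.8 um


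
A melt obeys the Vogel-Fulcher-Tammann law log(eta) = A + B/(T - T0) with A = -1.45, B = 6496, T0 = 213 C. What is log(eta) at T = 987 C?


VFT equation: log(eta) = A + B / (T - T0)
  T - T0 = 987 - 213 = 774
  B / (T - T0) = 6496 / 774 = 8.393
  log(eta) = -1.45 + 8.393 = 6.943

6.943


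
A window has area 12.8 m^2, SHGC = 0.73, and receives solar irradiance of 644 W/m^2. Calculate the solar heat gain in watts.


Solar heat gain: Q = Area * SHGC * Irradiance
  Q = 12.8 * 0.73 * 644 = 6017.5 W

6017.5 W


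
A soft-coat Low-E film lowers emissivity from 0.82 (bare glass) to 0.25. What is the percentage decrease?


Percentage reduction = (1 - coated/uncoated) * 100
  Ratio = 0.25 / 0.82 = 0.3049
  Reduction = (1 - 0.3049) * 100 = 69.5%

69.5%


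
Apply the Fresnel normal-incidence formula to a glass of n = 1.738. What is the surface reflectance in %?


Fresnel reflectance at normal incidence:
  R = ((n - 1)/(n + 1))^2
  (n - 1)/(n + 1) = (1.738 - 1)/(1.738 + 1) = 0.26954
  R = 0.26954^2 = 0.0726518
  R(%) = 0.0726518 * 100 = 7.265%

7.265%


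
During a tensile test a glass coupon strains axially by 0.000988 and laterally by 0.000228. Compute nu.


Poisson's ratio: nu = lateral strain / axial strain
  nu = 0.000228 / 0.000988 = 0.2308

0.2308


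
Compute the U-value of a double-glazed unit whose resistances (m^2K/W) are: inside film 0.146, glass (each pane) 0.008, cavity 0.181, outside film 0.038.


Total thermal resistance (series):
  R_total = R_in + R_glass + R_air + R_glass + R_out
  R_total = 0.146 + 0.008 + 0.181 + 0.008 + 0.038 = 0.381 m^2K/W
U-value = 1 / R_total = 1 / 0.381 = 2.625 W/m^2K

2.625 W/m^2K


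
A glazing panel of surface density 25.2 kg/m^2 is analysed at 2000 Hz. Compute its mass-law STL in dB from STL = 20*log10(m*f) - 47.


Mass law: STL = 20 * log10(m * f) - 47
  m * f = 25.2 * 2000 = 50400
  log10(50400) = 4.70243
  STL = 20 * 4.70243 - 47 = 94.0486 - 47 = 47.0 dB

47.0 dB


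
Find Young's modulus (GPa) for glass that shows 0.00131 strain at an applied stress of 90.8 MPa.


Young's modulus: E = stress / strain
  E = 90.8 MPa / 0.00131 = 69312.98 MPa
Convert to GPa: 69312.98 / 1000 = 69.31 GPa

69.31 GPa


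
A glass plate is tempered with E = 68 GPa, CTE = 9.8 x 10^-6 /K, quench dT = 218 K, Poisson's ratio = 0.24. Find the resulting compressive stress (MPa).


Tempering stress: sigma = E * alpha * dT / (1 - nu)
  E (MPa) = 68 * 1000 = 68000
  Numerator = 68000 * (9.8 x 10^-6) * 218 = 145.2752
  Denominator = 1 - 0.24 = 0.76
  sigma = 145.2752 / 0.76 = 191.2 MPa

191.2 MPa


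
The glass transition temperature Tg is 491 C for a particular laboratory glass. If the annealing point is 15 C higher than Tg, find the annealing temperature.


The annealing temperature is Tg plus the offset:
  T_anneal = 491 + 15 = 506 C

506 C


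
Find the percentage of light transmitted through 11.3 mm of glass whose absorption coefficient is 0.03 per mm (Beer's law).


Beer-Lambert law: T = exp(-alpha * thickness)
  exponent = -0.03 * 11.3 = -0.339
  T = exp(-0.339) = 0.7125
  Percentage = 0.7125 * 100 = 71.25%

71.25%


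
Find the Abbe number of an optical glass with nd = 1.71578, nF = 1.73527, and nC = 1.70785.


Abbe number formula: Vd = (nd - 1) / (nF - nC)
  nd - 1 = 1.71578 - 1 = 0.71578
  nF - nC = 1.73527 - 1.70785 = 0.02742
  Vd = 0.71578 / 0.02742 = 26.1

26.1


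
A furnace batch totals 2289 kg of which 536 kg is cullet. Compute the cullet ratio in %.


Cullet ratio = (cullet mass / total batch mass) * 100
  Ratio = 536 / 2289 * 100 = 23.42%

23.42%


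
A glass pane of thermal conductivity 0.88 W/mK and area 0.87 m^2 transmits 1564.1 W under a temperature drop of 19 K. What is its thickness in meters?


Fourier's law: t = k * A * dT / Q
  t = 0.88 * 0.87 * 19 / 1564.1
  t = 14.5464 / 1564.1 = 0.0093 m

0.0093 m


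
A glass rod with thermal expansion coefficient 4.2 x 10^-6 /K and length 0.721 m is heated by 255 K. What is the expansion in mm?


Thermal expansion formula: dL = alpha * L0 * dT
  dL = (4.2 x 10^-6) * 0.721 * 255 = 0.00077219 m
Convert to mm: 0.00077219 * 1000 = 0.7722 mm

0.7722 mm


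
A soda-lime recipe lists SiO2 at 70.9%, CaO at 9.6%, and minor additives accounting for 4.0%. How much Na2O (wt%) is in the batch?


Pieces sum to 100%:
  Na2O = 100 - (SiO2 + CaO + others)
  Na2O = 100 - (70.9 + 9.6 + 4.0) = 15.5%

15.5%


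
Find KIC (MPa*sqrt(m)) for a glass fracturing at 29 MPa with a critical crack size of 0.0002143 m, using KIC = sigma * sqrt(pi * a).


Fracture toughness: KIC = sigma * sqrt(pi * a)
  pi * a = pi * 0.0002143 = 0.000673243
  sqrt(pi * a) = 0.025947
  KIC = 29 * 0.025947 = 0.752 MPa*sqrt(m)

0.752 MPa*sqrt(m)


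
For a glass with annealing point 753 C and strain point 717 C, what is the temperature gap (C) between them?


Gap = T_anneal - T_strain:
  gap = 753 - 717 = 36 C

36 C


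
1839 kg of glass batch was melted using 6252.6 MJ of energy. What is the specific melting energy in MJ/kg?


Rearrange E = m * s for s:
  s = E / m
  s = 6252.6 / 1839 = 3.4 MJ/kg

3.4 MJ/kg


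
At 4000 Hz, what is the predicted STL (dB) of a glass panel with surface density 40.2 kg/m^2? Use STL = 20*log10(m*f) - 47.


Mass law: STL = 20 * log10(m * f) - 47
  m * f = 40.2 * 4000 = 160800
  log10(160800) = 5.20629
  STL = 20 * 5.20629 - 47 = 104.1258 - 47 = 57.1 dB

57.1 dB


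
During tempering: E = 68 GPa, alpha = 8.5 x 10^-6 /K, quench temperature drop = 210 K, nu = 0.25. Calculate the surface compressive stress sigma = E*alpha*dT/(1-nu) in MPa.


Tempering stress: sigma = E * alpha * dT / (1 - nu)
  E (MPa) = 68 * 1000 = 68000
  Numerator = 68000 * (8.5 x 10^-6) * 210 = 121.38
  Denominator = 1 - 0.25 = 0.75
  sigma = 121.38 / 0.75 = 161.8 MPa

161.8 MPa


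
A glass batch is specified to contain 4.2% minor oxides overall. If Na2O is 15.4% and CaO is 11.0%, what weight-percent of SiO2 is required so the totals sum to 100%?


Known pieces sum to 100%:
  SiO2 = 100 - (others + Na2O + CaO)
  SiO2 = 100 - (4.2 + 15.4 + 11.0) = 69.4%

69.4%


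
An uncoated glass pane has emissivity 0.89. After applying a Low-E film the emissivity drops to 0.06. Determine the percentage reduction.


Percentage reduction = (1 - coated/uncoated) * 100
  Ratio = 0.06 / 0.89 = 0.0674
  Reduction = (1 - 0.0674) * 100 = 93.3%

93.3%


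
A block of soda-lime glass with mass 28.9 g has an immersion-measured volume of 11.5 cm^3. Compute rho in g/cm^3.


Use the definition of density:
  rho = mass / volume
  rho = 28.9 / 11.5 = 2.513 g/cm^3

2.513 g/cm^3


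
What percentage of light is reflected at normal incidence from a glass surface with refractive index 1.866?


Fresnel reflectance at normal incidence:
  R = ((n - 1)/(n + 1))^2
  (n - 1)/(n + 1) = (1.866 - 1)/(1.866 + 1) = 0.302163
  R = 0.302163^2 = 0.0913025
  R(%) = 0.0913025 * 100 = 9.13%

9.13%


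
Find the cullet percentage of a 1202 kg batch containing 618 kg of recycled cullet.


Cullet ratio = (cullet mass / total batch mass) * 100
  Ratio = 618 / 1202 * 100 = 51.41%

51.41%


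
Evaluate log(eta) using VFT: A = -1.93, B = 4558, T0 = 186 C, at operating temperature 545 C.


VFT equation: log(eta) = A + B / (T - T0)
  T - T0 = 545 - 186 = 359
  B / (T - T0) = 4558 / 359 = 12.696
  log(eta) = -1.93 + 12.696 = 10.766

10.766


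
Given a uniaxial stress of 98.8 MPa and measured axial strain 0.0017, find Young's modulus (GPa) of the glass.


Young's modulus: E = stress / strain
  E = 98.8 MPa / 0.0017 = 58117.65 MPa
Convert to GPa: 58117.65 / 1000 = 58.12 GPa

58.12 GPa


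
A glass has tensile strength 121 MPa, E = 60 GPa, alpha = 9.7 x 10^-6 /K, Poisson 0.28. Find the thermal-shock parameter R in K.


Thermal shock resistance: R = sigma * (1 - nu) / (E * alpha)
  Numerator = 121 * (1 - 0.28) = 87.12
  Denominator = 60 * 1000 * (9.7 x 10^-6) = 0.582
  R = 87.12 / 0.582 = 149.7 K

149.7 K


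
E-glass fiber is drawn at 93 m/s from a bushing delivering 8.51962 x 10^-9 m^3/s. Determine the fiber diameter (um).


Cross-sectional area from continuity:
  A = Q / v = 8.51962 x 10^-9 / 93 = 9.160882 x 10^-11 m^2
Diameter from circular cross-section:
  d = sqrt(4A / pi) * 10^6 (m -> um)
  d = sqrt(4 * 9.160882 x 10^-11 / pi) * 10^6 = 10.8 um

10.8 um


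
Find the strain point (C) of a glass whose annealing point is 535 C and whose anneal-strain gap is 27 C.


Strain point = annealing point - difference:
  T_strain = 535 - 27 = 508 C

508 C


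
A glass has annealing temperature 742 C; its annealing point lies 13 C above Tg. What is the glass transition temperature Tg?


Rearrange T_anneal = Tg + offset for Tg:
  Tg = T_anneal - offset = 742 - 13 = 729 C

729 C


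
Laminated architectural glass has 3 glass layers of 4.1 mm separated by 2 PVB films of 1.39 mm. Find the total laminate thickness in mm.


Total thickness = glass contribution + PVB contribution
  Glass: 3 * 4.1 = 12.3 mm
  PVB: 2 * 1.39 = 2.78 mm
  Total = 12.3 + 2.78 = 15.08 mm

15.08 mm


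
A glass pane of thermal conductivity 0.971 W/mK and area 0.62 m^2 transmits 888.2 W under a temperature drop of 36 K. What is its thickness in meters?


Fourier's law: t = k * A * dT / Q
  t = 0.971 * 0.62 * 36 / 888.2
  t = 21.67272 / 888.2 = 0.0244 m

0.0244 m


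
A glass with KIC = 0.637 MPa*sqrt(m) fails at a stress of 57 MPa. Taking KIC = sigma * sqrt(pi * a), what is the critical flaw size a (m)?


Rearrange KIC = sigma * sqrt(pi * a):
  sqrt(pi * a) = KIC / sigma
  sqrt(pi * a) = 0.637 / 57 = 0.011175
  a = (KIC / sigma)^2 / pi
  a = 0.011175^2 / pi = 0.0000398 m

0.0000398 m


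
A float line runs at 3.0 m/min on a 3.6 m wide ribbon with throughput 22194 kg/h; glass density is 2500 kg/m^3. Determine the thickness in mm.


Ribbon cross-section from mass balance:
  Volume rate = throughput / density = 22194 / 2500 = 8.8776 m^3/h
  thickness = volume rate / (speed * 60 * width), i.e.
  thickness = throughput / (60 * speed * width * density) * 1000
  thickness = 22194 / (60 * 3.0 * 3.6 * 2500) * 1000 = 13.7 mm

13.7 mm


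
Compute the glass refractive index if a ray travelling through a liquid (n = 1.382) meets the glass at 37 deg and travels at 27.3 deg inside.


Apply Snell's law: n1 * sin(theta1) = n2 * sin(theta2)
  n2 = n1 * sin(theta1) / sin(theta2)
  sin(37) = 0.601815
  sin(27.3) = 0.45865
  n2 = 1.382 * 0.601815 / 0.45865 = 1.8134

1.8134


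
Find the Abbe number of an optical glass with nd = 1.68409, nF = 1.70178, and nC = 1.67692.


Abbe number formula: Vd = (nd - 1) / (nF - nC)
  nd - 1 = 1.68409 - 1 = 0.68409
  nF - nC = 1.70178 - 1.67692 = 0.02486
  Vd = 0.68409 / 0.02486 = 27.52

27.52


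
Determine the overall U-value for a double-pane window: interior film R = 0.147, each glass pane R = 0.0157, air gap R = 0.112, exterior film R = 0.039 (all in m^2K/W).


Total thermal resistance (series):
  R_total = R_in + R_glass + R_air + R_glass + R_out
  R_total = 0.147 + 0.0157 + 0.112 + 0.0157 + 0.039 = 0.3294 m^2K/W
U-value = 1 / R_total = 1 / 0.3294 = 3.036 W/m^2K

3.036 W/m^2K


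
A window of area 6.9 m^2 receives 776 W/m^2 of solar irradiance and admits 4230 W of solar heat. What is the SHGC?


Rearrange Q = Area * SHGC * Irradiance:
  SHGC = Q / (Area * Irradiance)
  SHGC = 4230 / (6.9 * 776) = 0.79

0.79


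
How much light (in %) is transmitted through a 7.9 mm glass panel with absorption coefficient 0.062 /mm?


Beer-Lambert law: T = exp(-alpha * thickness)
  exponent = -0.062 * 7.9 = -0.4898
  T = exp(-0.4898) = 0.6127
  Percentage = 0.6127 * 100 = 61.27%

61.27%


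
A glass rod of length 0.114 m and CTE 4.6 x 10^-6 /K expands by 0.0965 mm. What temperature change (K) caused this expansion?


Rearrange dL = alpha * L0 * dT for dT:
  dT = dL / (alpha * L0)
  dL (m) = 0.0965 / 1000 = 0.0000965
  dT = 0.0000965 / ((4.6 x 10^-6) * 0.114) = 184.0 K

184.0 K


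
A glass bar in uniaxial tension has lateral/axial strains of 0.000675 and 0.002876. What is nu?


Poisson's ratio: nu = lateral strain / axial strain
  nu = 0.000675 / 0.002876 = 0.2347

0.2347


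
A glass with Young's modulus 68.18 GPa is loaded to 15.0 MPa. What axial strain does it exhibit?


Rearrange E = sigma / epsilon:
  epsilon = sigma / E
  E (MPa) = 68.18 * 1000 = 68180
  epsilon = 15.0 / 68180 = 0.00022

0.00022


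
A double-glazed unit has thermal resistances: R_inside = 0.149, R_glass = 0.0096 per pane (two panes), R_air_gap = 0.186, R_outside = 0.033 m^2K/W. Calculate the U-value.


Total thermal resistance (series):
  R_total = R_in + R_glass + R_air + R_glass + R_out
  R_total = 0.149 + 0.0096 + 0.186 + 0.0096 + 0.033 = 0.3872 m^2K/W
U-value = 1 / R_total = 1 / 0.3872 = 2.583 W/m^2K

2.583 W/m^2K


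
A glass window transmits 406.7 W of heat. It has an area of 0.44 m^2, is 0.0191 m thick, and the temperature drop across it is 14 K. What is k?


Fourier's law rearranged: k = Q * t / (A * dT)
  Numerator = 406.7 * 0.0191 = 7.76797
  Denominator = 0.44 * 14 = 6.16
  k = 7.76797 / 6.16 = 1.261 W/mK

1.261 W/mK


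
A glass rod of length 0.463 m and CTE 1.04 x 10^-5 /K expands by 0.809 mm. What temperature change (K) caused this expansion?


Rearrange dL = alpha * L0 * dT for dT:
  dT = dL / (alpha * L0)
  dL (m) = 0.809 / 1000 = 0.000809
  dT = 0.000809 / ((1.04 x 10^-5) * 0.463) = 168.0 K

168.0 K


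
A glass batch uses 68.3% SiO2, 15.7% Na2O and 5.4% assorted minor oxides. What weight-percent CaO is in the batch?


Pieces sum to 100%:
  CaO = 100 - (SiO2 + Na2O + others)
  CaO = 100 - (68.3 + 15.7 + 5.4) = 10.6%

10.6%


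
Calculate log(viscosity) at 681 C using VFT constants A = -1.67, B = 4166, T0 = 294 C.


VFT equation: log(eta) = A + B / (T - T0)
  T - T0 = 681 - 294 = 387
  B / (T - T0) = 4166 / 387 = 10.765
  log(eta) = -1.67 + 10.765 = 9.095

9.095


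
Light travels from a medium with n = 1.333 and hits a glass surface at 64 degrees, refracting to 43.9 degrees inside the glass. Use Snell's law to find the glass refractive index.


Apply Snell's law: n1 * sin(theta1) = n2 * sin(theta2)
  n2 = n1 * sin(theta1) / sin(theta2)
  sin(64) = 0.898794
  sin(43.9) = 0.693402
  n2 = 1.333 * 0.898794 / 0.693402 = 1.7278

1.7278


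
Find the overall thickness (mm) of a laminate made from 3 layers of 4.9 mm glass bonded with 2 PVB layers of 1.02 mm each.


Total thickness = glass contribution + PVB contribution
  Glass: 3 * 4.9 = 14.7 mm
  PVB: 2 * 1.02 = 2.04 mm
  Total = 14.7 + 2.04 = 16.74 mm

16.74 mm


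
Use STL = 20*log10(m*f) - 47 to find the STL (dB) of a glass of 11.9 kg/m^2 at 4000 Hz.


Mass law: STL = 20 * log10(m * f) - 47
  m * f = 11.9 * 4000 = 47600
  log10(47600) = 4.67761
  STL = 20 * 4.67761 - 47 = 93.5522 - 47 = 46.6 dB

46.6 dB


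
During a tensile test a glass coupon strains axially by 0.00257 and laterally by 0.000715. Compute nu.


Poisson's ratio: nu = lateral strain / axial strain
  nu = 0.000715 / 0.00257 = 0.2782

0.2782


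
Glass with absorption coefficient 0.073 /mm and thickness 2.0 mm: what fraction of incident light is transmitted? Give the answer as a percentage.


Beer-Lambert law: T = exp(-alpha * thickness)
  exponent = -0.073 * 2.0 = -0.146
  T = exp(-0.146) = 0.8642
  Percentage = 0.8642 * 100 = 86.42%

86.42%


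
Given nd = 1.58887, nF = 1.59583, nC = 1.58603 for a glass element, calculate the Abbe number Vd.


Abbe number formula: Vd = (nd - 1) / (nF - nC)
  nd - 1 = 1.58887 - 1 = 0.58887
  nF - nC = 1.59583 - 1.58603 = 0.0098
  Vd = 0.58887 / 0.0098 = 60.09

60.09


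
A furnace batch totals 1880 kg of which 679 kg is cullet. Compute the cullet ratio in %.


Cullet ratio = (cullet mass / total batch mass) * 100
  Ratio = 679 / 1880 * 100 = 36.12%

36.12%


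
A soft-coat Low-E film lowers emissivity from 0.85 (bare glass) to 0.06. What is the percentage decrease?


Percentage reduction = (1 - coated/uncoated) * 100
  Ratio = 0.06 / 0.85 = 0.0706
  Reduction = (1 - 0.0706) * 100 = 92.9%

92.9%


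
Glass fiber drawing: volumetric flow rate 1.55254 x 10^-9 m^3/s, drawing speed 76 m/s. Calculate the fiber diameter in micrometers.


Cross-sectional area from continuity:
  A = Q / v = 1.55254 x 10^-9 / 76 = 2.042816 x 10^-11 m^2
Diameter from circular cross-section:
  d = sqrt(4A / pi) * 10^6 (m -> um)
  d = sqrt(4 * 2.042816 x 10^-11 / pi) * 10^6 = 5.1 um

5.1 um


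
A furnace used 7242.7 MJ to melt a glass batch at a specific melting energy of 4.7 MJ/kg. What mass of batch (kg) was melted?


Rearrange E = m * s for m:
  m = E / s
  m = 7242.7 / 4.7 = 1541.0 kg

1541.0 kg


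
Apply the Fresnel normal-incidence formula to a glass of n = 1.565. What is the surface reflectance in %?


Fresnel reflectance at normal incidence:
  R = ((n - 1)/(n + 1))^2
  (n - 1)/(n + 1) = (1.565 - 1)/(1.565 + 1) = 0.220273
  R = 0.220273^2 = 0.0485202
  R(%) = 0.0485202 * 100 = 4.852%

4.852%


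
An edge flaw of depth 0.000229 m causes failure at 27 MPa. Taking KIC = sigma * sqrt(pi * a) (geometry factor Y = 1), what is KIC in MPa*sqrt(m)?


Fracture toughness: KIC = sigma * sqrt(pi * a)
  pi * a = pi * 0.000229 = 0.000719425
  sqrt(pi * a) = 0.026822
  KIC = 27 * 0.026822 = 0.724 MPa*sqrt(m)

0.724 MPa*sqrt(m)


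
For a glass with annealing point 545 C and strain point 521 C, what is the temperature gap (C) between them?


Gap = T_anneal - T_strain:
  gap = 545 - 521 = 24 C

24 C


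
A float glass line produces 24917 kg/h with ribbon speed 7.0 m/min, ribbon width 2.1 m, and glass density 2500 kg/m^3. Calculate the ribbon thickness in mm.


Ribbon cross-section from mass balance:
  Volume rate = throughput / density = 24917 / 2500 = 9.9668 m^3/h
  thickness = volume rate / (speed * 60 * width), i.e.
  thickness = throughput / (60 * speed * width * density) * 1000
  thickness = 24917 / (60 * 7.0 * 2.1 * 2500) * 1000 = 11.3 mm

11.3 mm


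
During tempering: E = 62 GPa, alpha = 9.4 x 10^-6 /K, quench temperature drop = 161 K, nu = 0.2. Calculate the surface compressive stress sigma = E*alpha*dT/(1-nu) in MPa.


Tempering stress: sigma = E * alpha * dT / (1 - nu)
  E (MPa) = 62 * 1000 = 62000
  Numerator = 62000 * (9.4 x 10^-6) * 161 = 93.8308
  Denominator = 1 - 0.2 = 0.8
  sigma = 93.8308 / 0.8 = 117.3 MPa

117.3 MPa


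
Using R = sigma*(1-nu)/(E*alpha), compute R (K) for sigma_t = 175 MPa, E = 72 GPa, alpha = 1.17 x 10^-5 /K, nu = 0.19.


Thermal shock resistance: R = sigma * (1 - nu) / (E * alpha)
  Numerator = 175 * (1 - 0.19) = 141.75
  Denominator = 72 * 1000 * (1.17 x 10^-5) = 0.8424
  R = 141.75 / 0.8424 = 168.3 K

168.3 K


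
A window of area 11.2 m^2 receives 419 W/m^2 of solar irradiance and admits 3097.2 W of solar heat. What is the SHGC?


Rearrange Q = Area * SHGC * Irradiance:
  SHGC = Q / (Area * Irradiance)
  SHGC = 3097.2 / (11.2 * 419) = 0.66

0.66


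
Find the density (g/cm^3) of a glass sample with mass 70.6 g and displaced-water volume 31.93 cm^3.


Use the definition of density:
  rho = mass / volume
  rho = 70.6 / 31.93 = 2.211 g/cm^3

2.211 g/cm^3


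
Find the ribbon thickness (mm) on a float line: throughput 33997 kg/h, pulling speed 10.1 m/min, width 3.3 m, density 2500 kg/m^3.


Ribbon cross-section from mass balance:
  Volume rate = throughput / density = 33997 / 2500 = 13.5988 m^3/h
  thickness = volume rate / (speed * 60 * width), i.e.
  thickness = throughput / (60 * speed * width * density) * 1000
  thickness = 33997 / (60 * 10.1 * 3.3 * 2500) * 1000 = 6.8 mm

6.8 mm


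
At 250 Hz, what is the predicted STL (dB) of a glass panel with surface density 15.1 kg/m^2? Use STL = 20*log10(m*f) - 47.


Mass law: STL = 20 * log10(m * f) - 47
  m * f = 15.1 * 250 = 3775
  log10(3775) = 3.57692
  STL = 20 * 3.57692 - 47 = 71.5384 - 47 = 24.5 dB

24.5 dB


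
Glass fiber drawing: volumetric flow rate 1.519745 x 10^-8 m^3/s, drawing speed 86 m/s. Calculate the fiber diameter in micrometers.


Cross-sectional area from continuity:
  A = Q / v = 1.519745 x 10^-8 / 86 = 1.767145 x 10^-10 m^2
Diameter from circular cross-section:
  d = sqrt(4A / pi) * 10^6 (m -> um)
  d = sqrt(4 * 1.767145 x 10^-10 / pi) * 10^6 = 15.0 um

15.0 um


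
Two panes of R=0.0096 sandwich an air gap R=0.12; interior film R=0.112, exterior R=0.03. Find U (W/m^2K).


Total thermal resistance (series):
  R_total = R_in + R_glass + R_air + R_glass + R_out
  R_total = 0.112 + 0.0096 + 0.12 + 0.0096 + 0.03 = 0.2812 m^2K/W
U-value = 1 / R_total = 1 / 0.2812 = 3.556 W/m^2K

3.556 W/m^2K


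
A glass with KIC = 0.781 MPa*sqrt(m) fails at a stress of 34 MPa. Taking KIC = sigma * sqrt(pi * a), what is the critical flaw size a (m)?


Rearrange KIC = sigma * sqrt(pi * a):
  sqrt(pi * a) = KIC / sigma
  sqrt(pi * a) = 0.781 / 34 = 0.022971
  a = (KIC / sigma)^2 / pi
  a = 0.022971^2 / pi = 0.000168 m

0.000168 m


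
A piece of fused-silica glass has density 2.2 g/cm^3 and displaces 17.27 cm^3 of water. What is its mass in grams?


Rearrange rho = m / V:
  m = rho * V
  m = 2.2 * 17.27 = 37.994 g

37.994 g


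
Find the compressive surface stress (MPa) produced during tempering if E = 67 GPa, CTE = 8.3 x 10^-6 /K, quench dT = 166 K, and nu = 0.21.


Tempering stress: sigma = E * alpha * dT / (1 - nu)
  E (MPa) = 67 * 1000 = 67000
  Numerator = 67000 * (8.3 x 10^-6) * 166 = 92.3126
  Denominator = 1 - 0.21 = 0.79
  sigma = 92.3126 / 0.79 = 116.9 MPa

116.9 MPa


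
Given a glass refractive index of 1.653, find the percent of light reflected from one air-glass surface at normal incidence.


Fresnel reflectance at normal incidence:
  R = ((n - 1)/(n + 1))^2
  (n - 1)/(n + 1) = (1.653 - 1)/(1.653 + 1) = 0.246136
  R = 0.246136^2 = 0.0605829
  R(%) = 0.0605829 * 100 = 6.058%

6.058%


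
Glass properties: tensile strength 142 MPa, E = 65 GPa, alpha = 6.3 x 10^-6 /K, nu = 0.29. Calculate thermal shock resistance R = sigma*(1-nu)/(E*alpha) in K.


Thermal shock resistance: R = sigma * (1 - nu) / (E * alpha)
  Numerator = 142 * (1 - 0.29) = 100.82
  Denominator = 65 * 1000 * (6.3 x 10^-6) = 0.4095
  R = 100.82 / 0.4095 = 246.2 K

246.2 K


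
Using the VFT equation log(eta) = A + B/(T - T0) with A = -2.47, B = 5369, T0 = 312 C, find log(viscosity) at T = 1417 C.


VFT equation: log(eta) = A + B / (T - T0)
  T - T0 = 1417 - 312 = 1105
  B / (T - T0) = 5369 / 1105 = 4.859
  log(eta) = -2.47 + 4.859 = 2.389

2.389


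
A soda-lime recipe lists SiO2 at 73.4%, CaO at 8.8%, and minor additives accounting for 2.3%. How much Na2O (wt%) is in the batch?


Pieces sum to 100%:
  Na2O = 100 - (SiO2 + CaO + others)
  Na2O = 100 - (73.4 + 8.8 + 2.3) = 15.5%

15.5%


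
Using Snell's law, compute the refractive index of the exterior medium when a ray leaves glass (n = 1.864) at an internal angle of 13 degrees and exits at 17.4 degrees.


Apply Snell's law: n1 * sin(theta1) = n2 * sin(theta2)
  n2 = n1 * sin(theta1) / sin(theta2)
  sin(13) = 0.224951
  sin(17.4) = 0.299041
  n2 = 1.864 * 0.224951 / 0.299041 = 1.4022

1.4022


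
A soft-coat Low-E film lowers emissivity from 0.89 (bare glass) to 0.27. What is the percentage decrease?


Percentage reduction = (1 - coated/uncoated) * 100
  Ratio = 0.27 / 0.89 = 0.3034
  Reduction = (1 - 0.3034) * 100 = 69.7%

69.7%


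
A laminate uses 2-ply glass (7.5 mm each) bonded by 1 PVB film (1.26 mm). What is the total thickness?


Total thickness = glass contribution + PVB contribution
  Glass: 2 * 7.5 = 15.0 mm
  PVB: 1 * 1.26 = 1.26 mm
  Total = 15.0 + 1.26 = 16.26 mm

16.26 mm


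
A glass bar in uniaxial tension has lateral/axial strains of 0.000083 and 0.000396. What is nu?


Poisson's ratio: nu = lateral strain / axial strain
  nu = 0.000083 / 0.000396 = 0.2096

0.2096


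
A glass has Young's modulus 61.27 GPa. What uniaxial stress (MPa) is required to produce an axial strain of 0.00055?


Rearrange E = sigma / epsilon:
  sigma = E * epsilon
  E (MPa) = 61.27 * 1000 = 61270
  sigma = 61270 * 0.00055 = 33.7 MPa

33.7 MPa


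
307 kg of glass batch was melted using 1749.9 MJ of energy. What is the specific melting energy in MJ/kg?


Rearrange E = m * s for s:
  s = E / m
  s = 1749.9 / 307 = 5.7 MJ/kg

5.7 MJ/kg


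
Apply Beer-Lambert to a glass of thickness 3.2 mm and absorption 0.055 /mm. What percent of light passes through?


Beer-Lambert law: T = exp(-alpha * thickness)
  exponent = -0.055 * 3.2 = -0.176
  T = exp(-0.176) = 0.8386
  Percentage = 0.8386 * 100 = 83.86%

83.86%


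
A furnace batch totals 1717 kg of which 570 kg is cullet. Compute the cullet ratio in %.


Cullet ratio = (cullet mass / total batch mass) * 100
  Ratio = 570 / 1717 * 100 = 33.2%

33.2%


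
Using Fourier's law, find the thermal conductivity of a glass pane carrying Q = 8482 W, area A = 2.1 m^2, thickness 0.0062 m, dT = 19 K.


Fourier's law rearranged: k = Q * t / (A * dT)
  Numerator = 8482 * 0.0062 = 52.5884
  Denominator = 2.1 * 19 = 39.9
  k = 52.5884 / 39.9 = 1.318 W/mK

1.318 W/mK


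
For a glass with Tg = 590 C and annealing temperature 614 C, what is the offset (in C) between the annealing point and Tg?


Offset = T_anneal - Tg:
  offset = 614 - 590 = 24 C

24 C


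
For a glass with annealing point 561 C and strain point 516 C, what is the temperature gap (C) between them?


Gap = T_anneal - T_strain:
  gap = 561 - 516 = 45 C

45 C


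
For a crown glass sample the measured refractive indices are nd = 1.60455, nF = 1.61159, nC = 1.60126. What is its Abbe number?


Abbe number formula: Vd = (nd - 1) / (nF - nC)
  nd - 1 = 1.60455 - 1 = 0.60455
  nF - nC = 1.61159 - 1.60126 = 0.01033
  Vd = 0.60455 / 0.01033 = 58.52

58.52


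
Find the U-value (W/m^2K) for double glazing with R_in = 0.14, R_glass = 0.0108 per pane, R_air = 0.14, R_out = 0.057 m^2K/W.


Total thermal resistance (series):
  R_total = R_in + R_glass + R_air + R_glass + R_out
  R_total = 0.14 + 0.0108 + 0.14 + 0.0108 + 0.057 = 0.3586 m^2K/W
U-value = 1 / R_total = 1 / 0.3586 = 2.789 W/m^2K

2.789 W/m^2K
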